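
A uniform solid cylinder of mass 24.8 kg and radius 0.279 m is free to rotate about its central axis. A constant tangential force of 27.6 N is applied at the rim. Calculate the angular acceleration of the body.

I = ½MR² = (1/2)(24.8)(0.279)² = 0.9652 kg·m².
τ = F R = (27.6)(0.279) = 7.700 N·m.
Newton's second law for rotation, τ = Iα, gives α = τ/I = 7.700/0.9652 = 7.978 rad/s².

α ≈ 7.98 rad/s²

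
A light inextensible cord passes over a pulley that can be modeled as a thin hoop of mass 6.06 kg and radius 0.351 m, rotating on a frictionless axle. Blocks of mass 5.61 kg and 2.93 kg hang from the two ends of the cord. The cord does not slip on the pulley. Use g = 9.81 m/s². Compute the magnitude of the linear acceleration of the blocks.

a ≈ 1.80 m/s²

I = MR² = (6.06)(0.351)² = 0.7466 kg·m².
Heavier block: m₁g − T₁ = m₁a. Lighter block: T₂ − m₂g = m₂a.
Pulley: (T₁ − T₂)R = Iα = I(a/R), so T₁ − T₂ = (I/R²)a = 1·M_p a = 6.060·a.
Adding the three: (m₁ − m₂)g = (m₁ + m₂ + 6.060)a, so a = (5.61 − 2.93)(9.81)/(5.61 + 2.93 + 6.060) = 1.801 m/s².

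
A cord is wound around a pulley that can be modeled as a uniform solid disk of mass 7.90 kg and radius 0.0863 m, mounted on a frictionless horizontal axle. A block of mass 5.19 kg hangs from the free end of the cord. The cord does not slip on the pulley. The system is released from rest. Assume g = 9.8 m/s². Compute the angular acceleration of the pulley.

I = ½MR² = (1/2)(7.90)(0.0863)² = 0.02942 kg·m².
Block: mg − T = ma. Pulley: TR = Iα. No-slip: a = αR, so T = (I/R²)a = 3.950·a.
Then mg = (m + 3.950)a, so a = (5.19)(9.8)/(5.19 + 3.950) = 5.565 m/s².
α = a/R = 5.565/0.0863 = 64.48 rad/s².

α ≈ 64.5 rad/s²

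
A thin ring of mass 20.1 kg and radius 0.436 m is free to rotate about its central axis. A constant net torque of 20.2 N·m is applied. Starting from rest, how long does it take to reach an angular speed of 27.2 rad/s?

t ≈ 5.15 s

I = MR² = (20.1)(0.436)² = 3.821 kg·m².
α = τ/I = 20.2/3.821 = 5.287 rad/s².
ω = αt ⇒ t = ω/α = 27.2/5.287 = 5.145 s.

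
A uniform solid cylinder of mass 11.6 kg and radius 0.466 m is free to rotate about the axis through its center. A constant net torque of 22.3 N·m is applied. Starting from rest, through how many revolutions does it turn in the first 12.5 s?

I = ½MR² = (1/2)(11.6)(0.466)² = 1.260 kg·m².
α = τ/I = 22.3/1.260 = 17.71 rad/s².
θ = ½αt² = ½(17.71)(12.5)² = 1383 rad.
Revolutions = θ/(2π) = 220.1.

≈ 220 revolutions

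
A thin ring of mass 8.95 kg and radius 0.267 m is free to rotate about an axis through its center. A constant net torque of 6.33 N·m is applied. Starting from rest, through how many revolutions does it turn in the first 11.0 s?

≈ 95.5 revolutions

I = MR² = (8.95)(0.267)² = 0.6380 kg·m².
α = τ/I = 6.33/0.6380 = 9.921 rad/s².
θ = ½αt² = ½(9.921)(11.0)² = 600.2 rad.
Revolutions = θ/(2π) = 95.53.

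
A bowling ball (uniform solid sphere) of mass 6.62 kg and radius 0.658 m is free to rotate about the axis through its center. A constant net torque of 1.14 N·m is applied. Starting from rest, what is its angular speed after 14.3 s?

I = (2/5)MR² = (2/5)(6.62)(0.658)² = 1.146 kg·m².
α = τ/I = 1.14/1.146 = 0.9943 rad/s².
ω = ω₀ + αt = 0 + (0.9943)(14.3) = 14.22 rad/s.

ω ≈ 14.2 rad/s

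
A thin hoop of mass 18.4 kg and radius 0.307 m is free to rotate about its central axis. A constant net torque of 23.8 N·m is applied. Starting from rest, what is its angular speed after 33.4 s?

I = MR² = (18.4)(0.307)² = 1.734 kg·m².
α = τ/I = 23.8/1.734 = 13.72 rad/s².
ω = ω₀ + αt = 0 + (13.72)(33.4) = 458.4 rad/s.

ω ≈ 458 rad/s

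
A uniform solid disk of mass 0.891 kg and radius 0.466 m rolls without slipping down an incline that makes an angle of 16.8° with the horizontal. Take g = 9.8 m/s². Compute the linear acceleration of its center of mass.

Translation along the incline: Mg sinθ − f = Ma.
Rotation about the center: fR = Iα with I = ½MR². No-slip gives a = αR, so f = (I/R²)a = (1/2)M a.
Substituting: Mg sinθ = (1 + 0.5000)Ma, so a = g sinθ/(1 + 0.5000) = (9.8) sin 16.8° / 1.500 = 1.888 m/s².

a ≈ 1.89 m/s²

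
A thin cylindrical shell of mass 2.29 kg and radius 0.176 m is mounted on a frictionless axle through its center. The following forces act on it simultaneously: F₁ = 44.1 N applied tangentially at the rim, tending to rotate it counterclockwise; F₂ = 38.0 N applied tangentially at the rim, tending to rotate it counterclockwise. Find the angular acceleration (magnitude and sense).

I = MR² = (2.29)(0.176)² = 0.07094 kg·m².
Taking counterclockwise as positive: τ₁ = +(44.1)(0.176) = +7.762 N·m; τ₂ = +(38.0)(0.176) = +6.688 N·m.
Net torque τ = 14.45 N·m.
α = τ/I = 14.45/0.07094 = 203.7 rad/s².

α ≈ 204 rad/s², counterclockwise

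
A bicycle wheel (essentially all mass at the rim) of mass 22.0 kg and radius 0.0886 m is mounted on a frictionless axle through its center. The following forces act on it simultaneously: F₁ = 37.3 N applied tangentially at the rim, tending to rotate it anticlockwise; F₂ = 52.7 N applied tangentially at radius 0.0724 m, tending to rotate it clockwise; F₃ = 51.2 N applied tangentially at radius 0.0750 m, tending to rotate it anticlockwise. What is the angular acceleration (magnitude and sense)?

α ≈ 19.3 rad/s², anticlockwise

I = MR² = (22.0)(0.0886)² = 0.1727 kg·m².
Taking anticlockwise as positive: τ₁ = +(37.3)(0.0886) = +3.305 N·m; τ₂ = −(52.7)(0.0724) = −3.815 N·m; τ₃ = +(51.2)(0.0750) = +3.840 N·m.
Net torque τ = 3.329 N·m.
α = τ/I = 3.329/0.1727 = 19.28 rad/s².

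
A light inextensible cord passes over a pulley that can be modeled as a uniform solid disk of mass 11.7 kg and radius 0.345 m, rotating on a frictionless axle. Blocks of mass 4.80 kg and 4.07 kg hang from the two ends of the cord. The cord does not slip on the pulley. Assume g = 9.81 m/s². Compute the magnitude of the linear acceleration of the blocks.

I = ½MR² = (1/2)(11.7)(0.345)² = 0.6963 kg·m².
Heavier block: m₁g − T₁ = m₁a. Lighter block: T₂ − m₂g = m₂a.
Pulley: (T₁ − T₂)R = Iα = I(a/R), so T₁ − T₂ = (I/R²)a = (1/2)M_p a = 5.850·a.
Adding the three: (m₁ − m₂)g = (m₁ + m₂ + 5.850)a, so a = (4.80 − 4.07)(9.81)/(4.80 + 4.07 + 5.850) = 0.4865 m/s².

a ≈ 0.487 m/s²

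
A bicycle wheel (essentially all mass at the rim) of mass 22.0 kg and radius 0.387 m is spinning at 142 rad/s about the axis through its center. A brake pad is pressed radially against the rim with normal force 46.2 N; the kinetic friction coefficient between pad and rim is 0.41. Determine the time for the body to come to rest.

I = MR² = (22.0)(0.387)² = 3.295 kg·m².
Friction force f = μN = (0.41)(46.2) = 18.94 N at the rim; torque magnitude τ = fR = 7.331 N·m, opposing ω.
|α| = τ/I = 7.331/3.295 = 2.225 rad/s² (deceleration).
0 = ω₀ − |α|t ⇒ t = ω₀/|α| = 142/2.225 = 63.83 s.

t ≈ 63.8 s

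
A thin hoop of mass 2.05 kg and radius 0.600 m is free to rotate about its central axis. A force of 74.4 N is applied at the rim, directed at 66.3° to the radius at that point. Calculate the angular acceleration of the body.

α ≈ 55.4 rad/s²

I = MR² = (2.05)(0.600)² = 0.7380 kg·m².
Only the tangential component produces torque: τ = F R sinθ = (74.4)(0.600) sin 66.3° = 40.88 N·m.
From τ = Iα: α = 40.88/0.7380 = 55.39 rad/s².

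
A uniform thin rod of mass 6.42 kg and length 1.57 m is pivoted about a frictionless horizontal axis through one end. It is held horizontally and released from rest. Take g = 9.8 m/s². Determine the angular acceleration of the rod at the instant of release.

α ≈ 9.36 rad/s²

About the pivot, I = (1/3)ML² = (1/3)(6.42)(1.57)² = 5.275 kg·m².
The weight acts at the center, a distance L/2 = 0.7850 m from the pivot; τ = Mg(L/2) = 49.39 N·m.
α = τ/I = 49.39/5.275 = 9.363 rad/s².
(Equivalently α = (3g/(2L)) = 9.363 rad/s².)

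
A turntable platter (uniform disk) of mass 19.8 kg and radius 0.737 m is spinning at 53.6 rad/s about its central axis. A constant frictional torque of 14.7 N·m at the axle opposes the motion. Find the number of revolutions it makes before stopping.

I = ½MR² = (1/2)(19.8)(0.737)² = 5.377 kg·m².
The net torque has magnitude 14.7 N·m, opposing ω.
|α| = τ/I = 14.70/5.377 = 2.734 rad/s² (deceleration).
ω² = ω₀² − 2|α|θ with ω = 0 ⇒ θ = ω₀²/(2|α|) = 525.5 rad = 83.63 rev.

≈ 83.6 revolutions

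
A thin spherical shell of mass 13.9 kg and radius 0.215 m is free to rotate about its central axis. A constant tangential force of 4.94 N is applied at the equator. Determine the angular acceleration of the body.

α ≈ 2.48 rad/s²

I = (2/3)MR² = (2/3)(13.9)(0.215)² = 0.4284 kg·m².
τ = F R = (4.94)(0.215) = 1.062 N·m.
Newton's second law for rotation, τ = Iα, gives α = τ/I = 1.062/0.4284 = 2.480 rad/s².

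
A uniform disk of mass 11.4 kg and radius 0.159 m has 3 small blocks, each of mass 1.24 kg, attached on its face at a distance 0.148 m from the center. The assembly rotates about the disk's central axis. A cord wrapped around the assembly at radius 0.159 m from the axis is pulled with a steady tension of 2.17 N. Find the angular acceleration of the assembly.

α ≈ 1.53 rad/s²

I_disk = ½MR² = ½(11.4)(0.159)² = 0.1441 kg·m².
I_blocks = 3·m·r² = 3(1.24)(0.148)² = 0.08148 kg·m².
Total I = 0.2256 kg·m².
τ = F r = (2.17)(0.159) = 0.3450 N·m.
α = τ/I = 0.3450/0.2256 = 1.529 rad/s².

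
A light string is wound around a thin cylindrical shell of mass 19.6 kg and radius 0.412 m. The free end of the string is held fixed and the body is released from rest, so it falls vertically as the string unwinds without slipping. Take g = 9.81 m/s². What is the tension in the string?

Translation: Mg − T = Ma. Rotation about the center: TR = Iα with I = MR².
With a = αR: T = (I/R²)a = M a, so Mg = (1 + 1.000)Ma.
a = g/(1 + 1.000) = 9.81/2.000 = 4.905 m/s².
T = 1.000·M·a = (1.000)(19.6)(4.905) = 96.14 N.

T ≈ 96.1 N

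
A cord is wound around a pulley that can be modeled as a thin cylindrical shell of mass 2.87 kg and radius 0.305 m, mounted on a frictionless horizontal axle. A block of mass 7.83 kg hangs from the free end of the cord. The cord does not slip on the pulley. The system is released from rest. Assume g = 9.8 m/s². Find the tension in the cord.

I = MR² = (2.87)(0.305)² = 0.2670 kg·m².
Block: mg − T = ma. Pulley: TR = Iα. No-slip: a = αR, so T = (I/R²)a = 2.870·a.
Then mg = (m + 2.870)a, so a = (7.83)(9.8)/(7.83 + 2.870) = 7.171 m/s².
T = 2.870·a = 20.58 N.

T ≈ 20.6 N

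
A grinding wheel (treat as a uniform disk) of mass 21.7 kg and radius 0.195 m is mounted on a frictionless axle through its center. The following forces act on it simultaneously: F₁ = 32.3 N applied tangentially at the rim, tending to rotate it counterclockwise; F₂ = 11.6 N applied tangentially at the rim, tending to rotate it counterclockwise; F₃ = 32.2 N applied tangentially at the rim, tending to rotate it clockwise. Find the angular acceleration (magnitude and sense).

α ≈ 5.53 rad/s², counterclockwise

I = ½MR² = (1/2)(21.7)(0.195)² = 0.4126 kg·m².
Taking counterclockwise as positive: τ₁ = +(32.3)(0.195) = +6.298 N·m; τ₂ = +(11.6)(0.195) = +2.262 N·m; τ₃ = −(32.2)(0.195) = −6.279 N·m.
Net torque τ = 2.281 N·m.
α = τ/I = 2.281/0.4126 = 5.530 rad/s².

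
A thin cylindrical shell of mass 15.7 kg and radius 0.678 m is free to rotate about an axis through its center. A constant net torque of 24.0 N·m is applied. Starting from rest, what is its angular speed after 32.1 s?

ω ≈ 107 rad/s

I = MR² = (15.7)(0.678)² = 7.217 kg·m².
α = τ/I = 24.0/7.217 = 3.325 rad/s².
ω = ω₀ + αt = 0 + (3.325)(32.1) = 106.7 rad/s.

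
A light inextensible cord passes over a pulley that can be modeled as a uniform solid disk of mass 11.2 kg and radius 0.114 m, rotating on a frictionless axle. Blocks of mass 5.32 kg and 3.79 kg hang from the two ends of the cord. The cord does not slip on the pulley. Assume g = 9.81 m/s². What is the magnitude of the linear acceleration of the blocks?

I = ½MR² = (1/2)(11.2)(0.114)² = 0.07278 kg·m².
Heavier block: m₁g − T₁ = m₁a. Lighter block: T₂ − m₂g = m₂a.
Pulley: (T₁ − T₂)R = Iα = I(a/R), so T₁ − T₂ = (I/R²)a = (1/2)M_p a = 5.600·a.
Adding the three: (m₁ − m₂)g = (m₁ + m₂ + 5.600)a, so a = (5.32 − 3.79)(9.81)/(5.32 + 3.79 + 5.600) = 1.020 m/s².

a ≈ 1.02 m/s²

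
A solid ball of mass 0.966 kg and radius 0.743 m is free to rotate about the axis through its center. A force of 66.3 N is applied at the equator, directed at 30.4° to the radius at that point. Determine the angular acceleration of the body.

α ≈ 117 rad/s²

I = (2/5)MR² = (2/5)(0.966)(0.743)² = 0.2133 kg·m².
Only the tangential component produces torque: τ = F R sinθ = (66.3)(0.743) sin 30.4° = 24.93 N·m.
From τ = Iα: α = 24.93/0.2133 = 116.9 rad/s².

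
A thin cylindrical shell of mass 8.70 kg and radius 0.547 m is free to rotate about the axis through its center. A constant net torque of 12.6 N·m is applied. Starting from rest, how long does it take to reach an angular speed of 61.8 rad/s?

t ≈ 12.8 s

I = MR² = (8.70)(0.547)² = 2.603 kg·m².
α = τ/I = 12.6/2.603 = 4.840 rad/s².
ω = αt ⇒ t = ω/α = 61.8/4.840 = 12.77 s.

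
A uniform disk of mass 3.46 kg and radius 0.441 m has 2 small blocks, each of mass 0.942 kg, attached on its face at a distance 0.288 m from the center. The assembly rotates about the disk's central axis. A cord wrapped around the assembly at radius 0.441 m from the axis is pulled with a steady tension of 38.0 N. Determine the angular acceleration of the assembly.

I_disk = ½MR² = ½(3.46)(0.441)² = 0.3365 kg·m².
I_blocks = 2·m·r² = 2(0.942)(0.288)² = 0.1563 kg·m².
Total I = 0.4927 kg·m².
τ = F r = (38.0)(0.441) = 16.76 N·m.
α = τ/I = 16.76/0.4927 = 34.01 rad/s².

α ≈ 34.0 rad/s²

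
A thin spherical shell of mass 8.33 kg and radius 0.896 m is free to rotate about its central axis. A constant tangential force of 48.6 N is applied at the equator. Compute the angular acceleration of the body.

I = (2/3)MR² = (2/3)(8.33)(0.896)² = 4.458 kg·m².
τ = F R = (48.6)(0.896) = 43.55 N·m.
Newton's second law for rotation, τ = Iα, gives α = τ/I = 43.55/4.458 = 9.767 rad/s².

α ≈ 9.77 rad/s²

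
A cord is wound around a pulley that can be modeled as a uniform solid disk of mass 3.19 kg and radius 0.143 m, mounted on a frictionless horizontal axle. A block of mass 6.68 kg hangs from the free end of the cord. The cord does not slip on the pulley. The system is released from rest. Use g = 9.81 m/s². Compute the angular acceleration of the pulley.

I = ½MR² = (1/2)(3.19)(0.143)² = 0.03262 kg·m².
Block: mg − T = ma. Pulley: TR = Iα. No-slip: a = αR, so T = (I/R²)a = 1.595·a.
Then mg = (m + 1.595)a, so a = (6.68)(9.81)/(6.68 + 1.595) = 7.919 m/s².
α = a/R = 7.919/0.143 = 55.38 rad/s².

α ≈ 55.4 rad/s²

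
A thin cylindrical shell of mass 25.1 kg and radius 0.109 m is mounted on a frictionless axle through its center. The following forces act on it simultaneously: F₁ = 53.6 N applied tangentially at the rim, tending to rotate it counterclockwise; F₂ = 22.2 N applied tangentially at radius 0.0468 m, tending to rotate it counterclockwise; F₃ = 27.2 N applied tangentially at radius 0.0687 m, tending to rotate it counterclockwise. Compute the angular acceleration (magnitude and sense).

α ≈ 29.3 rad/s², counterclockwise

I = MR² = (25.1)(0.109)² = 0.2982 kg·m².
Taking counterclockwise as positive: τ₁ = +(53.6)(0.109) = +5.842 N·m; τ₂ = +(22.2)(0.0468) = +1.039 N·m; τ₃ = +(27.2)(0.0687) = +1.869 N·m.
Net torque τ = 8.750 N·m.
α = τ/I = 8.750/0.2982 = 29.34 rad/s².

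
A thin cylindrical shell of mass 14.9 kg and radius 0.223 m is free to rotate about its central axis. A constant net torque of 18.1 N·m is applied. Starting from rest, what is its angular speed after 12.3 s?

ω ≈ 300 rad/s

I = MR² = (14.9)(0.223)² = 0.7410 kg·m².
α = τ/I = 18.1/0.7410 = 24.43 rad/s².
ω = ω₀ + αt = 0 + (24.43)(12.3) = 300.5 rad/s.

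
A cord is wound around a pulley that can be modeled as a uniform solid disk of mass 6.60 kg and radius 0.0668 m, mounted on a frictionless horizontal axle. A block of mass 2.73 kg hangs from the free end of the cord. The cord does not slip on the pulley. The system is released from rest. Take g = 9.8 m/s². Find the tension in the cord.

T ≈ 14.6 N

I = ½MR² = (1/2)(6.60)(0.0668)² = 0.01473 kg·m².
Block: mg − T = ma. Pulley: TR = Iα. No-slip: a = αR, so T = (I/R²)a = 3.300·a.
Then mg = (m + 3.300)a, so a = (2.73)(9.8)/(2.73 + 3.300) = 4.437 m/s².
T = 3.300·a = 14.64 N.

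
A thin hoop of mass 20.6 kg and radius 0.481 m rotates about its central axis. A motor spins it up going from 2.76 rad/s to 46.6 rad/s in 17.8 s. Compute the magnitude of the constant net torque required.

I = MR² = (20.6)(0.481)² = 4.766 kg·m².
α = Δω/Δt = (46.6 − 2.76)/17.8 = 2.463 rad/s².
τ = Iα = (4.766)(2.463) = 11.74 N·m.

τ ≈ 11.7 N·m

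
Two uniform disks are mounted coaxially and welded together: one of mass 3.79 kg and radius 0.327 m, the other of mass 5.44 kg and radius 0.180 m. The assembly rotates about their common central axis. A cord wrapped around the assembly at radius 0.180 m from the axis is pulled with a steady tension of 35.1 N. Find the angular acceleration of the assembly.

α ≈ 21.7 rad/s²

I = ½M₁R₁² + ½M₂R₂² = ½(3.79)(0.327)² + ½(5.44)(0.180)² = 0.2908 kg·m².
τ = F r = (35.1)(0.180) = 6.318 N·m.
α = τ/I = 6.318/0.2908 = 21.73 rad/s².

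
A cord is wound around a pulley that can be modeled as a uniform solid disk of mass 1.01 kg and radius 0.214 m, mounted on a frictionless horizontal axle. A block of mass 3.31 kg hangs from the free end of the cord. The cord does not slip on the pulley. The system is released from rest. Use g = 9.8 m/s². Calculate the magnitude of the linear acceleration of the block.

I = ½MR² = (1/2)(1.01)(0.214)² = 0.02313 kg·m².
Block: mg − T = ma. Pulley: TR = Iα. No-slip: a = αR, so T = (I/R²)a = 0.5050·a.
Then mg = (m + 0.5050)a, so a = (3.31)(9.8)/(3.31 + 0.5050) = 8.503 m/s².

a ≈ 8.50 m/s²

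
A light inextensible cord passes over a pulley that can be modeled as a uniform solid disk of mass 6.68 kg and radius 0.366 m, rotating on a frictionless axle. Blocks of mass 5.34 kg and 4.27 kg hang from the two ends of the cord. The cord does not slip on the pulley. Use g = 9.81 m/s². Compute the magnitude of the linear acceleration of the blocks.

a ≈ 0.811 m/s²

I = ½MR² = (1/2)(6.68)(0.366)² = 0.4474 kg·m².
Heavier block: m₁g − T₁ = m₁a. Lighter block: T₂ − m₂g = m₂a.
Pulley: (T₁ − T₂)R = Iα = I(a/R), so T₁ − T₂ = (I/R²)a = (1/2)M_p a = 3.340·a.
Adding the three: (m₁ − m₂)g = (m₁ + m₂ + 3.340)a, so a = (5.34 − 4.27)(9.81)/(5.34 + 4.27 + 3.340) = 0.8106 m/s².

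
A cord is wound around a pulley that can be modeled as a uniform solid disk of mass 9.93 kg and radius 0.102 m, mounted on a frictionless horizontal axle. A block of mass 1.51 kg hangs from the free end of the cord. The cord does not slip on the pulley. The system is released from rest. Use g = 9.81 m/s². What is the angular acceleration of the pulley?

I = ½MR² = (1/2)(9.93)(0.102)² = 0.05166 kg·m².
Block: mg − T = ma. Pulley: TR = Iα. No-slip: a = αR, so T = (I/R²)a = 4.965·a.
Then mg = (m + 4.965)a, so a = (1.51)(9.81)/(1.51 + 4.965) = 2.288 m/s².
α = a/R = 2.288/0.102 = 22.43 rad/s².

α ≈ 22.4 rad/s²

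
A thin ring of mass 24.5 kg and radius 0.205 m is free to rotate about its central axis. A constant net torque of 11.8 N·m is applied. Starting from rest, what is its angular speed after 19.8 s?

ω ≈ 227 rad/s

I = MR² = (24.5)(0.205)² = 1.030 kg·m².
α = τ/I = 11.8/1.030 = 11.46 rad/s².
ω = ω₀ + αt = 0 + (11.46)(19.8) = 226.9 rad/s.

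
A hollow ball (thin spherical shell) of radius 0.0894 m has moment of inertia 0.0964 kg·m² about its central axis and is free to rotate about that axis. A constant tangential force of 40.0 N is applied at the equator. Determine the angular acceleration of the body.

τ = F R = (40.0)(0.0894) = 3.576 N·m.
Newton's second law for rotation, τ = Iα, gives α = τ/I = 3.576/0.09640 = 37.10 rad/s².

α ≈ 37.1 rad/s²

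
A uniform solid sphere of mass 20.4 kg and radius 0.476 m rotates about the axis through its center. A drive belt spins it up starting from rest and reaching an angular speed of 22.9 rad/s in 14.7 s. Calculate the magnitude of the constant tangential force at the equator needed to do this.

F ≈ 6.05 N

I = (2/5)MR² = (2/5)(20.4)(0.476)² = 1.849 kg·m².
α = Δω/Δt = (22.9 − 0)/14.7 = 1.558 rad/s².
The required torque is τ = Iα = (1.849)(1.558) = 2.880 N·m.
A tangential force at the equator gives τ = FR, so F = τ/R = 2.880/0.476 = 6.051 N.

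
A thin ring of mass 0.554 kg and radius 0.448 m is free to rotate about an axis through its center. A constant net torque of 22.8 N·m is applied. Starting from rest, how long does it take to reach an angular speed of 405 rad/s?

t ≈ 1.98 s

I = MR² = (0.554)(0.448)² = 0.1112 kg·m².
α = τ/I = 22.8/0.1112 = 205.1 rad/s².
ω = αt ⇒ t = ω/α = 405/205.1 = 1.975 s.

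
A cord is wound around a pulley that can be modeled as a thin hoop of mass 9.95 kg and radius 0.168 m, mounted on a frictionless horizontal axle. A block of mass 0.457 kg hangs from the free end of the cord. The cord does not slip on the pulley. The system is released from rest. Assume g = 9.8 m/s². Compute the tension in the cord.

I = MR² = (9.95)(0.168)² = 0.2808 kg·m².
Block: mg − T = ma. Pulley: TR = Iα. No-slip: a = αR, so T = (I/R²)a = 9.950·a.
Then mg = (m + 9.950)a, so a = (0.457)(9.8)/(0.457 + 9.950) = 0.4303 m/s².
T = 9.950·a = 4.282 N.

T ≈ 4.28 N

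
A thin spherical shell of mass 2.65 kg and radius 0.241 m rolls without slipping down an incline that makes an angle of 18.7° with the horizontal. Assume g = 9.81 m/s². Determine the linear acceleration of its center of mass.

Translation along the incline: Mg sinθ − f = Ma.
Rotation about the center: fR = Iα with I = (2/3)MR². No-slip gives a = αR, so f = (I/R²)a = (2/3)M a.
Substituting: Mg sinθ = (1 + 0.6667)Ma, so a = g sinθ/(1 + 0.6667) = (9.81) sin 18.7° / 1.667 = 1.887 m/s².

a ≈ 1.89 m/s²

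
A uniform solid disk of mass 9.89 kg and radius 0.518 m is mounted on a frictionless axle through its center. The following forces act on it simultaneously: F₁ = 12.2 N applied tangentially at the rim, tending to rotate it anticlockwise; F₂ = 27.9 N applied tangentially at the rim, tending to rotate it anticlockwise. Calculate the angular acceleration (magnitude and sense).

α ≈ 15.7 rad/s², anticlockwise

I = ½MR² = (1/2)(9.89)(0.518)² = 1.327 kg·m².
Taking anticlockwise as positive: τ₁ = +(12.2)(0.518) = +6.320 N·m; τ₂ = +(27.9)(0.518) = +14.45 N·m.
Net torque τ = 20.77 N·m.
α = τ/I = 20.77/1.327 = 15.65 rad/s².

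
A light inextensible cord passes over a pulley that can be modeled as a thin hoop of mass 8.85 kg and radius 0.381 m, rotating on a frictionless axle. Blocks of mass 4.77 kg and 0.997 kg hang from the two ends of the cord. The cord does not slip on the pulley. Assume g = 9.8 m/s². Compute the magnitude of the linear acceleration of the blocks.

I = MR² = (8.85)(0.381)² = 1.285 kg·m².
Heavier block: m₁g − T₁ = m₁a. Lighter block: T₂ − m₂g = m₂a.
Pulley: (T₁ − T₂)R = Iα = I(a/R), so T₁ − T₂ = (I/R²)a = 1·M_p a = 8.850·a.
Adding the three: (m₁ − m₂)g = (m₁ + m₂ + 8.850)a, so a = (4.77 − 0.997)(9.8)/(4.77 + 0.997 + 8.850) = 2.530 m/s².

a ≈ 2.53 m/s²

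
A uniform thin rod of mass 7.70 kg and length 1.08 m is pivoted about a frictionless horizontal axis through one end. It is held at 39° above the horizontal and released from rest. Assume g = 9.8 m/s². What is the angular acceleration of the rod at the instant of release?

α ≈ 10.6 rad/s²

About the pivot, I = (1/3)ML² = (1/3)(7.70)(1.08)² = 2.994 kg·m².
The weight acts at the center, a distance L/2 = 0.5400 m from the pivot; τ = Mg(L/2) cos 39° = 31.67 N·m.
α = τ/I = 31.67/2.994 = 10.58 rad/s².
(Equivalently α = (3g/(2L)) cos 39° = 10.58 rad/s².)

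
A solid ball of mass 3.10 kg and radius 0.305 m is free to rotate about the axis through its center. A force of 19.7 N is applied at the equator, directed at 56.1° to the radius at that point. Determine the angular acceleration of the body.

α ≈ 43.2 rad/s²

I = (2/5)MR² = (2/5)(3.10)(0.305)² = 0.1154 kg·m².
Only the tangential component produces torque: τ = F R sinθ = (19.7)(0.305) sin 56.1° = 4.987 N·m.
From τ = Iα: α = 4.987/0.1154 = 43.23 rad/s².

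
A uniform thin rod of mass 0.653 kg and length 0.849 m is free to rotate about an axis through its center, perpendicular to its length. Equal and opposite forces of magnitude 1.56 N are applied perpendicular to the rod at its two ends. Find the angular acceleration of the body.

I = (1/12)ML² = (1/12)(0.653)(0.849)² = 0.03922 kg·m².
The couple gives τ = F·(L/2) + F·(L/2) = F L = (1.56)(0.849) = 1.324 N·m.
From τ = Iα: α = 1.324/0.03922 = 33.77 rad/s².

α ≈ 33.8 rad/s²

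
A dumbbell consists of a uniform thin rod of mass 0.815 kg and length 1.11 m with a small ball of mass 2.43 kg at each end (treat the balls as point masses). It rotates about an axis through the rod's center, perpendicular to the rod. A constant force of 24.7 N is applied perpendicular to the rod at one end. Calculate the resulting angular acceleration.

α ≈ 8.67 rad/s²

I_rod = (1/12)ML² = (1/12)(0.815)(1.11)² = 0.08368 kg·m².
I_balls = 2·m·(L/2)² = 2(2.43)(0.5550)² = 1.497 kg·m².
Total I = 1.581 kg·m².
τ = F·(L/2) = (24.7)(0.555) = 13.71 N·m.
α = τ/I = 13.71/1.581 = 8.673 rad/s².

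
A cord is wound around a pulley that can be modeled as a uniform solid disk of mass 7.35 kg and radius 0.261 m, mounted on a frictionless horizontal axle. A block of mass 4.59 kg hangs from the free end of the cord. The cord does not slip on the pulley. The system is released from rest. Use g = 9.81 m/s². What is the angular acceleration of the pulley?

I = ½MR² = (1/2)(7.35)(0.261)² = 0.2503 kg·m².
Block: mg − T = ma. Pulley: TR = Iα. No-slip: a = αR, so T = (I/R²)a = 3.675·a.
Then mg = (m + 3.675)a, so a = (4.59)(9.81)/(4.59 + 3.675) = 5.448 m/s².
α = a/R = 5.448/0.261 = 20.87 rad/s².

α ≈ 20.9 rad/s²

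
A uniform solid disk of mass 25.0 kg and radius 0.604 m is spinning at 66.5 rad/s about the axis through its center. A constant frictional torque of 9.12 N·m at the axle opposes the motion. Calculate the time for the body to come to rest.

t ≈ 33.3 s

I = ½MR² = (1/2)(25.0)(0.604)² = 4.560 kg·m².
The net torque has magnitude 9.12 N·m, opposing ω.
|α| = τ/I = 9.120/4.560 = 2.000 rad/s² (deceleration).
0 = ω₀ − |α|t ⇒ t = ω₀/|α| = 66.5/2.000 = 33.25 s.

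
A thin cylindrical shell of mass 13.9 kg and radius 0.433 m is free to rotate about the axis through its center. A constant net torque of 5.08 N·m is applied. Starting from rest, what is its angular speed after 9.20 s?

I = MR² = (13.9)(0.433)² = 2.606 kg·m².
α = τ/I = 5.08/2.606 = 1.949 rad/s².
ω = ω₀ + αt = 0 + (1.949)(9.20) = 17.93 rad/s.

ω ≈ 17.9 rad/s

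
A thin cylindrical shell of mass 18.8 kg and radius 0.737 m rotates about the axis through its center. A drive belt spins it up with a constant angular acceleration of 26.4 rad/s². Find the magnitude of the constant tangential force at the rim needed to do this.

I = MR² = (18.8)(0.737)² = 10.21 kg·m².
The required torque is τ = Iα = (10.21)(26.40) = 269.6 N·m.
A tangential force at the rim gives τ = FR, so F = τ/R = 269.6/0.737 = 365.8 N.

F ≈ 366 N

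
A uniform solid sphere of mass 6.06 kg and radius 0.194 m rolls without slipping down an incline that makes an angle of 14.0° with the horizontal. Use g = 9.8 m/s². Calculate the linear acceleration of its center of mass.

Translation along the incline: Mg sinθ − f = Ma.
Rotation about the center: fR = Iα with I = (2/5)MR². No-slip gives a = αR, so f = (I/R²)a = (2/5)M a.
Substituting: Mg sinθ = (1 + 0.4000)Ma, so a = g sinθ/(1 + 0.4000) = (9.8) sin 14.0° / 1.400 = 1.693 m/s².

a ≈ 1.69 m/s²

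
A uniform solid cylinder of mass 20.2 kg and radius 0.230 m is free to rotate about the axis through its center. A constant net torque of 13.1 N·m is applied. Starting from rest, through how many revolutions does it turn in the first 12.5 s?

≈ 305 revolutions

I = ½MR² = (1/2)(20.2)(0.230)² = 0.5343 kg·m².
α = τ/I = 13.1/0.5343 = 24.52 rad/s².
θ = ½αt² = ½(24.52)(12.5)² = 1916 rad.
Revolutions = θ/(2π) = 304.9.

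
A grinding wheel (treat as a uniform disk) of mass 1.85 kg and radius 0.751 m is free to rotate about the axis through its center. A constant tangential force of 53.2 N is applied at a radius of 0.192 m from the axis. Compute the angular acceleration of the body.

I = ½MR² = (1/2)(1.85)(0.751)² = 0.5217 kg·m².
τ = F·r = (53.2)(0.192) = 10.21 N·m.
Newton's second law for rotation, τ = Iα, gives α = τ/I = 10.21/0.5217 = 19.58 rad/s².

α ≈ 19.6 rad/s²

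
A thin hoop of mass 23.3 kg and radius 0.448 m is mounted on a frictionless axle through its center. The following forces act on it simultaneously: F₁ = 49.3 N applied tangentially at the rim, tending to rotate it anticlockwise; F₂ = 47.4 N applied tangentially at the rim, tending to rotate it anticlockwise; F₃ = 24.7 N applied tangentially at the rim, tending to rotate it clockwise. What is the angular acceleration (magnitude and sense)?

α ≈ 6.90 rad/s², anticlockwise

I = MR² = (23.3)(0.448)² = 4.676 kg·m².
Taking anticlockwise as positive: τ₁ = +(49.3)(0.448) = +22.09 N·m; τ₂ = +(47.4)(0.448) = +21.24 N·m; τ₃ = −(24.7)(0.448) = −11.07 N·m.
Net torque τ = 32.26 N·m.
α = τ/I = 32.26/4.676 = 6.898 rad/s².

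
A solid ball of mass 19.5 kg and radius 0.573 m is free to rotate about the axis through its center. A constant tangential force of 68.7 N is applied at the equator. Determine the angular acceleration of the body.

α ≈ 15.4 rad/s²

I = (2/5)MR² = (2/5)(19.5)(0.573)² = 2.561 kg·m².
τ = F R = (68.7)(0.573) = 39.37 N·m.
Newton's second law for rotation, τ = Iα, gives α = τ/I = 39.37/2.561 = 15.37 rad/s².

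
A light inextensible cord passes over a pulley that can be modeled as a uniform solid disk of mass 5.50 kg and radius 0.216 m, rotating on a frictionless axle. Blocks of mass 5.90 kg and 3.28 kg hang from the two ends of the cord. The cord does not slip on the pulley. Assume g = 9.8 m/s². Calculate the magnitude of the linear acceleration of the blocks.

I = ½MR² = (1/2)(5.50)(0.216)² = 0.1283 kg·m².
Heavier block: m₁g − T₁ = m₁a. Lighter block: T₂ − m₂g = m₂a.
Pulley: (T₁ − T₂)R = Iα = I(a/R), so T₁ − T₂ = (I/R²)a = (1/2)M_p a = 2.750·a.
Adding the three: (m₁ − m₂)g = (m₁ + m₂ + 2.750)a, so a = (5.90 − 3.28)(9.8)/(5.90 + 3.28 + 2.750) = 2.152 m/s².

a ≈ 2.15 m/s²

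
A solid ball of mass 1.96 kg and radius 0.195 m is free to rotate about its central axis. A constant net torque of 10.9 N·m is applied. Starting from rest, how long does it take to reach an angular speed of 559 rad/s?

t ≈ 1.53 s

I = (2/5)MR² = (2/5)(1.96)(0.195)² = 0.02981 kg·m².
α = τ/I = 10.9/0.02981 = 365.6 rad/s².
ω = αt ⇒ t = ω/α = 559/365.6 = 1.529 s.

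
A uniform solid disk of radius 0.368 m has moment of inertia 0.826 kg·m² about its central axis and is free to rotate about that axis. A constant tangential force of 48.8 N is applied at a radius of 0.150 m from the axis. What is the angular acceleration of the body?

α ≈ 8.86 rad/s²

τ = F·r = (48.8)(0.150) = 7.320 N·m.
From τ = Iα: α = 7.320/0.8260 = 8.862 rad/s².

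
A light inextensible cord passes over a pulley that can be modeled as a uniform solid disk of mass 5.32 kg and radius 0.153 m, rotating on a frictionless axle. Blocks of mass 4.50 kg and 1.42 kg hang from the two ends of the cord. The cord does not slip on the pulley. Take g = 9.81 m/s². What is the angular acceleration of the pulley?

α ≈ 23.0 rad/s²

I = ½MR² = (1/2)(5.32)(0.153)² = 0.06227 kg·m².
Heavier block: m₁g − T₁ = m₁a. Lighter block: T₂ − m₂g = m₂a.
Pulley: (T₁ − T₂)R = Iα = I(a/R), so T₁ − T₂ = (I/R²)a = (1/2)M_p a = 2.660·a.
Adding the three: (m₁ − m₂)g = (m₁ + m₂ + 2.660)a, so a = (4.50 − 1.42)(9.81)/(4.50 + 1.42 + 2.660) = 3.522 m/s².
α = a/R = 3.522/0.153 = 23.02 rad/s².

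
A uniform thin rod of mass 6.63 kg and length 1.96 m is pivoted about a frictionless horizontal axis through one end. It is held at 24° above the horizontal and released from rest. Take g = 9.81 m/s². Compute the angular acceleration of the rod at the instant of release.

About the pivot, I = (1/3)ML² = (1/3)(6.63)(1.96)² = 8.490 kg·m².
The weight acts at the center, a distance L/2 = 0.9800 m from the pivot; τ = Mg(L/2) cos 24° = 58.23 N·m.
α = τ/I = 58.23/8.490 = 6.859 rad/s².
(Equivalently α = (3g/(2L)) cos 24° = 6.859 rad/s².)

α ≈ 6.86 rad/s²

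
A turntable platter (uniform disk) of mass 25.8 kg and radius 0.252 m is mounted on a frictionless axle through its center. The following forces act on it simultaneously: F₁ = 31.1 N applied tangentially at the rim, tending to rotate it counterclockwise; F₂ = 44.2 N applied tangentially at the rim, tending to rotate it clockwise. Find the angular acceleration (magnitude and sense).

α ≈ 4.03 rad/s², clockwise

I = ½MR² = (1/2)(25.8)(0.252)² = 0.8192 kg·m².
Taking counterclockwise as positive: τ₁ = +(31.1)(0.252) = +7.837 N·m; τ₂ = −(44.2)(0.252) = −11.14 N·m.
Net torque τ = -3.301 N·m.
α = τ/I = -3.301/0.8192 = -4.030 rad/s².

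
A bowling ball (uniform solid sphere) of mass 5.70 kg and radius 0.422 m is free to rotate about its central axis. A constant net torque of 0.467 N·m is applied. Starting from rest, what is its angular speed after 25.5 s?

I = (2/5)MR² = (2/5)(5.70)(0.422)² = 0.4060 kg·m².
α = τ/I = 0.467/0.4060 = 1.150 rad/s².
ω = ω₀ + αt = 0 + (1.150)(25.5) = 29.33 rad/s.

ω ≈ 29.3 rad/s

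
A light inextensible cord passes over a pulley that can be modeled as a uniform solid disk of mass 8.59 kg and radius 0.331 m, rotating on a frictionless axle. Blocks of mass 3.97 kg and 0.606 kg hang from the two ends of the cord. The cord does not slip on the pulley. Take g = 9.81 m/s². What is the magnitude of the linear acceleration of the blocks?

I = ½MR² = (1/2)(8.59)(0.331)² = 0.4706 kg·m².
Heavier block: m₁g − T₁ = m₁a. Lighter block: T₂ − m₂g = m₂a.
Pulley: (T₁ − T₂)R = Iα = I(a/R), so T₁ − T₂ = (I/R²)a = (1/2)M_p a = 4.295·a.
Adding the three: (m₁ − m₂)g = (m₁ + m₂ + 4.295)a, so a = (3.97 − 0.606)(9.81)/(3.97 + 0.606 + 4.295) = 3.720 m/s².

a ≈ 3.72 m/s²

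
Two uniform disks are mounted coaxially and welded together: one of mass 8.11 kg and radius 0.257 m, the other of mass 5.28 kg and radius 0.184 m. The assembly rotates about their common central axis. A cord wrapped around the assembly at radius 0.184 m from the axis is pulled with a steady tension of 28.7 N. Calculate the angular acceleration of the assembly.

α ≈ 14.8 rad/s²

I = ½M₁R₁² + ½M₂R₂² = ½(8.11)(0.257)² + ½(5.28)(0.184)² = 0.3572 kg·m².
τ = F r = (28.7)(0.184) = 5.281 N·m.
α = τ/I = 5.281/0.3572 = 14.78 rad/s².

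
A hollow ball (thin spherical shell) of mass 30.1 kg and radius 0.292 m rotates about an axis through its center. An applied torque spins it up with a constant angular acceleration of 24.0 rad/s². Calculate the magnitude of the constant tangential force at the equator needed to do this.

F ≈ 141 N

I = (2/3)MR² = (2/3)(30.1)(0.292)² = 1.711 kg·m².
The required torque is τ = Iα = (1.711)(24.00) = 41.06 N·m.
A tangential force at the equator gives τ = FR, so F = τ/R = 41.06/0.292 = 140.6 N.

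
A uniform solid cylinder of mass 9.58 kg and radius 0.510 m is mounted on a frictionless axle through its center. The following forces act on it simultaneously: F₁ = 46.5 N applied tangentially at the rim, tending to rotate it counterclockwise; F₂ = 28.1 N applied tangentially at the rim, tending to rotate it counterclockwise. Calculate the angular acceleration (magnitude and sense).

I = ½MR² = (1/2)(9.58)(0.510)² = 1.246 kg·m².
Taking counterclockwise as positive: τ₁ = +(46.5)(0.510) = +23.71 N·m; τ₂ = +(28.1)(0.510) = +14.33 N·m.
Net torque τ = 38.05 N·m.
α = τ/I = 38.05/1.246 = 30.54 rad/s².

α ≈ 30.5 rad/s², counterclockwise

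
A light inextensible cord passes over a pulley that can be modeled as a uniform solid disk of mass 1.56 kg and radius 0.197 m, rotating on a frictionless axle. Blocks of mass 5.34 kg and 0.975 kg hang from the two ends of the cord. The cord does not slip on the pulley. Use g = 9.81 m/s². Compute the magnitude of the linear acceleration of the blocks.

a ≈ 6.04 m/s²

I = ½MR² = (1/2)(1.56)(0.197)² = 0.03027 kg·m².
Heavier block: m₁g − T₁ = m₁a. Lighter block: T₂ − m₂g = m₂a.
Pulley: (T₁ − T₂)R = Iα = I(a/R), so T₁ − T₂ = (I/R²)a = (1/2)M_p a = 0.7800·a.
Adding the three: (m₁ − m₂)g = (m₁ + m₂ + 0.7800)a, so a = (5.34 − 0.975)(9.81)/(5.34 + 0.975 + 0.7800) = 6.035 m/s².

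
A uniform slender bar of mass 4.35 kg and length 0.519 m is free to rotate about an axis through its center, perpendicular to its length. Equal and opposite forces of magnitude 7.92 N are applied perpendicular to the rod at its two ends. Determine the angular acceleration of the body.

α ≈ 42.1 rad/s²

I = (1/12)ML² = (1/12)(4.35)(0.519)² = 0.09764 kg·m².
The couple gives τ = F·(L/2) + F·(L/2) = F L = (7.92)(0.519) = 4.110 N·m.
Newton's second law for rotation, τ = Iα, gives α = τ/I = 4.110/0.09764 = 42.10 rad/s².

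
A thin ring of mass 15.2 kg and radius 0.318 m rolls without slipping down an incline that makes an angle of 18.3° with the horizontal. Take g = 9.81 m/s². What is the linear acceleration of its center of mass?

a ≈ 1.54 m/s²

Translation along the incline: Mg sinθ − f = Ma.
Rotation about the center: fR = Iα with I = MR². No-slip gives a = αR, so f = (I/R²)a = M a.
Substituting: Mg sinθ = (1 + 1.000)Ma, so a = g sinθ/(1 + 1.000) = (9.81) sin 18.3° / 2.000 = 1.540 m/s².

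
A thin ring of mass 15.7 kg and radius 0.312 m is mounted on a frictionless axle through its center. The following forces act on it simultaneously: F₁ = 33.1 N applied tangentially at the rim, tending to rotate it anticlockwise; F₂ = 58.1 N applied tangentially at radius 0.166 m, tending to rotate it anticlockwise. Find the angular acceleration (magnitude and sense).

I = MR² = (15.7)(0.312)² = 1.528 kg·m².
Taking anticlockwise as positive: τ₁ = +(33.1)(0.312) = +10.33 N·m; τ₂ = +(58.1)(0.166) = +9.645 N·m.
Net torque τ = 19.97 N·m.
α = τ/I = 19.97/1.528 = 13.07 rad/s².

α ≈ 13.1 rad/s², anticlockwise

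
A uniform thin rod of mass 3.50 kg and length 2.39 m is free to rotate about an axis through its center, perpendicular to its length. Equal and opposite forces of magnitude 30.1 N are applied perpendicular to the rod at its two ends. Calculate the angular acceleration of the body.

I = (1/12)ML² = (1/12)(3.50)(2.39)² = 1.666 kg·m².
The couple gives τ = F·(L/2) + F·(L/2) = F L = (30.1)(2.39) = 71.94 N·m.
From τ = Iα: α = 71.94/1.666 = 43.18 rad/s².

α ≈ 43.2 rad/s²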